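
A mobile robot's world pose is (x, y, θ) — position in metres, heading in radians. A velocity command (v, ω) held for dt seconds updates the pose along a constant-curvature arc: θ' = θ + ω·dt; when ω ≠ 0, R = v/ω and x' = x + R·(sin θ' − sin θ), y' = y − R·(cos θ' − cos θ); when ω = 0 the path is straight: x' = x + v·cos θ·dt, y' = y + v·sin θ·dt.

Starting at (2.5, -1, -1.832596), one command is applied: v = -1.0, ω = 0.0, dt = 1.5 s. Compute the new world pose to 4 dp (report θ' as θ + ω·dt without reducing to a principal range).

θ' = -1.8326 + 0.0·1.5 = -1.8326
ω = 0 → straight: x' = 2.5 + -1.0·cos(-1.8326)·1.5 = 2.8882
y' = -1 + -1.0·sin(-1.8326)·1.5 = 0.4489

(2.8882, 0.4489, -1.8326)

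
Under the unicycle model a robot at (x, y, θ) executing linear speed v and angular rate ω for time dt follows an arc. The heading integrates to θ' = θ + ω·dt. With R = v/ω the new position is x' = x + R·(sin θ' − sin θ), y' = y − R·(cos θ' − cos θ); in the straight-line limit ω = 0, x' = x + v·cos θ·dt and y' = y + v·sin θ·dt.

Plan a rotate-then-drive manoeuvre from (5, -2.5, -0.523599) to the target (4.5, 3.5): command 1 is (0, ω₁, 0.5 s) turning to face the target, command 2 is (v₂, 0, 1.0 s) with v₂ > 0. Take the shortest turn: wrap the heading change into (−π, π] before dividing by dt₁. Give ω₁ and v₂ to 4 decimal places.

heading to target = atan2(3.5−-2.5, 4.5−5) = 1.6539
Δθ = wrap(1.6539 − -0.5236) = 2.1775; ω₁ = Δθ/dt₁ = 4.3551
distance = √((4.5−5)² + (3.5−-2.5)²) = 6.0208; v₂ = distance/dt₂ = 6.0208

ω₁ = 4.3551, v₂ = 6.0208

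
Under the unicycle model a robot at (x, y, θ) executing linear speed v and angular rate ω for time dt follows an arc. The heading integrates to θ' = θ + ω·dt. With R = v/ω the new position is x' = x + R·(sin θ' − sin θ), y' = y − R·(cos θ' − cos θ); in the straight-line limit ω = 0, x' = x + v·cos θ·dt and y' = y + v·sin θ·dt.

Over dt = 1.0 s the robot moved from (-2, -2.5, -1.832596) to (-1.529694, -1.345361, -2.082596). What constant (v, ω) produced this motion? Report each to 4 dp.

v = -1.2500, ω = -0.2500

Δθ = -2.082596 − -1.832596 = -0.250000
ω = Δθ/dt = -0.250000/1.0 = -0.2500
R = −Δy/(cos θ' − cos θ) = 5.0000
v = R·ω = 5.0000·-0.2500 = -1.2500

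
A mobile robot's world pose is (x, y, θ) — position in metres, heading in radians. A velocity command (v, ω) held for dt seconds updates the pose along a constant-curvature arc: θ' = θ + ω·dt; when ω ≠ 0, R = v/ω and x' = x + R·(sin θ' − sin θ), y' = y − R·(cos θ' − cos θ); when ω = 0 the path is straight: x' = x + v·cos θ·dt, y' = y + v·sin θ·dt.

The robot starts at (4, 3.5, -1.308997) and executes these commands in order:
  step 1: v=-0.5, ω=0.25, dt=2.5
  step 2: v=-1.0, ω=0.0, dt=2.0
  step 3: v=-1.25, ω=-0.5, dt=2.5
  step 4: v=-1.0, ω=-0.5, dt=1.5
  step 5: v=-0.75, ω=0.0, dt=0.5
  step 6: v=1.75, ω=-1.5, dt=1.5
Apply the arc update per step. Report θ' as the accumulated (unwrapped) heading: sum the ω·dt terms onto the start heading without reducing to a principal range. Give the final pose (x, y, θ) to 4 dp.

step 1: θ'=-0.6840 (R=-2.0000) → pose (3.3319, 4.5325, -0.6840)
step 2: θ'=-0.6840 (straight) → pose (1.7818, 5.7963, -0.6840)
step 3: θ'=-1.9340 (R=2.5000) → pose (1.0247, 8.6221, -1.9340)
step 4: θ'=-2.6840 (R=2.0000) → pose (2.0106, 9.7058, -2.6840)
step 5: θ'=-2.6840 (straight) → pose (2.3470, 9.8714, -2.6840)
step 6: θ'=-4.9340 (R=-1.1667) → pose (0.6935, 11.1745, -4.9340)

(0.6935, 11.1745, -4.9340)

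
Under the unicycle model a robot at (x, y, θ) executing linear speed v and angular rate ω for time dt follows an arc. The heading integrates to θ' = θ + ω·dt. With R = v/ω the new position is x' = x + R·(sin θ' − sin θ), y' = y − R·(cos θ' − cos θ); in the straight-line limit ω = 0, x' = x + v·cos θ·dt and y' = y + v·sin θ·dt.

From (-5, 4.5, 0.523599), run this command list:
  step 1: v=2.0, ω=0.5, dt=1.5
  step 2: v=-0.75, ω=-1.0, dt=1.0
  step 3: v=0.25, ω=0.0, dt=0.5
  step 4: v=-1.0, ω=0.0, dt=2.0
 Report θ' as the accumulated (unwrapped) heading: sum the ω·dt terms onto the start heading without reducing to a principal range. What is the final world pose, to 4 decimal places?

step 1: θ'=1.2736 (R=4.0000) → pose (-3.1754, 6.7927, 1.2736)
step 2: θ'=0.2736 (R=0.7500) → pose (-3.6898, 6.2903, 0.2736)
step 3: θ'=0.2736 (straight) → pose (-3.5695, 6.3240, 0.2736)
step 4: θ'=0.2736 (straight) → pose (-5.4951, 5.7836, 0.2736)

(-5.4951, 5.7836, 0.2736)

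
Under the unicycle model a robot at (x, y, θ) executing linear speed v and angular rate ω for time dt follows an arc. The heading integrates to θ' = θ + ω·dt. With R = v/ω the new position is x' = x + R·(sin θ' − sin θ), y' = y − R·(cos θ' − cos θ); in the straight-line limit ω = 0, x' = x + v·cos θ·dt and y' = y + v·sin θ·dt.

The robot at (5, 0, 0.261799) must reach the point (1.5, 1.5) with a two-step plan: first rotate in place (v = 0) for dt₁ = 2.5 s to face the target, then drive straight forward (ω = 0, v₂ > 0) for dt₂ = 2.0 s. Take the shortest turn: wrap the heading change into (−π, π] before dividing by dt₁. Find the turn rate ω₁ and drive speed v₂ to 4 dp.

heading to target = atan2(1.5−0, 1.5−5) = 2.7367
Δθ = wrap(2.7367 − 0.2618) = 2.4749; ω₁ = Δθ/dt₁ = 0.9900
distance = √((1.5−5)² + (1.5−0)²) = 3.8079; v₂ = distance/dt₂ = 1.9039

ω₁ = 0.9900, v₂ = 1.9039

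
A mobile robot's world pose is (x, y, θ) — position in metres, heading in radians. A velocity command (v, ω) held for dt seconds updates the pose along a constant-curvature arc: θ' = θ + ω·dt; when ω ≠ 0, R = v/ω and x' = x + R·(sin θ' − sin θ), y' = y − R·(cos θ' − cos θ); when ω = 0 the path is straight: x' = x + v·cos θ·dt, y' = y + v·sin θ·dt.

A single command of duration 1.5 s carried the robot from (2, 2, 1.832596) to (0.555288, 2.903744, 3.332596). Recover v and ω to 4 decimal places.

Δθ = 3.332596 − 1.832596 = 1.500000
ω = Δθ/dt = 1.500000/1.5 = 1.0000
R = Δx/(sin θ' − sin θ) = 1.2500
v = R·ω = 1.2500·1.0000 = 1.2500

v = 1.2500, ω = 1.0000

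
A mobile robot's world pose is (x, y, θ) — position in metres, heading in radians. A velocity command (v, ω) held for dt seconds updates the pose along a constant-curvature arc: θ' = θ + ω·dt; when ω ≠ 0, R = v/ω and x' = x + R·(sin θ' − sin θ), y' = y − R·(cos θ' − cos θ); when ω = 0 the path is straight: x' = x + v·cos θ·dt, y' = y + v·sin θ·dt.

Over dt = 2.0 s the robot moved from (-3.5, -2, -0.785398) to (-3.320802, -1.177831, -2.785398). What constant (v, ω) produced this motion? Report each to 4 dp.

Δθ = -2.785398 − -0.785398 = -2.000000
ω = Δθ/dt = -2.000000/2.0 = -1.0000
R = −Δy/(cos θ' − cos θ) = 0.5000
v = R·ω = 0.5000·-1.0000 = -0.5000

v = -0.5000, ω = -1.0000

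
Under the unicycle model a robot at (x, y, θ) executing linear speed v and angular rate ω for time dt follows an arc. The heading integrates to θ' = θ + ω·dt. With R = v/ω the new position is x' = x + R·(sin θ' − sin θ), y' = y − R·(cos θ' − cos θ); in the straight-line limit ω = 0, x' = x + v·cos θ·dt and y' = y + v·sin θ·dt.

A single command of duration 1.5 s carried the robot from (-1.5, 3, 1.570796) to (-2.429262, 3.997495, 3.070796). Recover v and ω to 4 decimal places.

Δθ = 3.070796 − 1.570796 = 1.500000
ω = Δθ/dt = 1.500000/1.5 = 1.0000
R = −Δy/(cos θ' − cos θ) = 1.0000
v = R·ω = 1.0000·1.0000 = 1.0000

v = 1.0000, ω = 1.0000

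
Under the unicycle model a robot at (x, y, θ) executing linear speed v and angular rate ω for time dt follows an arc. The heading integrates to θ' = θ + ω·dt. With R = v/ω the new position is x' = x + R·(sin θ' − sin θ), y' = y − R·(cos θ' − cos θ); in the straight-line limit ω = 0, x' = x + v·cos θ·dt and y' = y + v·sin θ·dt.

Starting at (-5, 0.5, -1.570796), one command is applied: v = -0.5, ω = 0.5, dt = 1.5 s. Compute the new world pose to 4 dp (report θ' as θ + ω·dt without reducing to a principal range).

(-5.2683, 1.1816, -0.8208)

θ' = -1.5708 + 0.5·1.5 = -0.8208
R = v/ω = -0.5/0.5 = -1.0000
x' = -5 + -1.0000·(sin -0.8208 − sin -1.5708) = -5.2683
y' = 0.5 − -1.0000·(cos -0.8208 − cos -1.5708) = 1.1816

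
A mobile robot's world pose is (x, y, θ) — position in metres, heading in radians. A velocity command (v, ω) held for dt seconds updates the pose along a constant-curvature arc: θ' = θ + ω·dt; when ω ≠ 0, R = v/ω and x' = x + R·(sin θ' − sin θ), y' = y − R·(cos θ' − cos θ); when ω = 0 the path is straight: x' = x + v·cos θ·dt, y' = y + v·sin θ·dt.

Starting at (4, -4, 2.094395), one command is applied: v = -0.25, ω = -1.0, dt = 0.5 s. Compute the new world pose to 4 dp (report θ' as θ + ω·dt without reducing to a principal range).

θ' = 2.0944 + -1.0·0.5 = 1.5944
R = v/ω = -0.25/-1.0 = 0.2500
x' = 4 + 0.2500·(sin 1.5944 − sin 2.0944) = 4.0334
y' = -4 − 0.2500·(cos 1.5944 − cos 2.0944) = -4.1191

(4.0334, -4.1191, 1.5944)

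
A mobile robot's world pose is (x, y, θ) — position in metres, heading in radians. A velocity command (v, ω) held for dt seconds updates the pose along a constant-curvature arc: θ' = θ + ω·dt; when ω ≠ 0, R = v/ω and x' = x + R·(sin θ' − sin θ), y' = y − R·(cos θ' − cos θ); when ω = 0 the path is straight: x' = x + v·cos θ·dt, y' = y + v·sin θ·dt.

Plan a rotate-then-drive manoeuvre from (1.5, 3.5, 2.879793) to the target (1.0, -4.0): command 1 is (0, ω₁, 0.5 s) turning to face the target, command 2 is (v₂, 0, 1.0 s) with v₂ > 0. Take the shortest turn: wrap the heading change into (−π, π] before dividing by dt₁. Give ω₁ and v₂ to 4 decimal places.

heading to target = atan2(-4−3.5, 1−1.5) = -1.6374
Δθ = wrap(-1.6374 − 2.8798) = 1.7660; ω₁ = Δθ/dt₁ = 3.5321
distance = √((1−1.5)² + (-4−3.5)²) = 7.5166; v₂ = distance/dt₂ = 7.5166

ω₁ = 3.5321, v₂ = 7.5166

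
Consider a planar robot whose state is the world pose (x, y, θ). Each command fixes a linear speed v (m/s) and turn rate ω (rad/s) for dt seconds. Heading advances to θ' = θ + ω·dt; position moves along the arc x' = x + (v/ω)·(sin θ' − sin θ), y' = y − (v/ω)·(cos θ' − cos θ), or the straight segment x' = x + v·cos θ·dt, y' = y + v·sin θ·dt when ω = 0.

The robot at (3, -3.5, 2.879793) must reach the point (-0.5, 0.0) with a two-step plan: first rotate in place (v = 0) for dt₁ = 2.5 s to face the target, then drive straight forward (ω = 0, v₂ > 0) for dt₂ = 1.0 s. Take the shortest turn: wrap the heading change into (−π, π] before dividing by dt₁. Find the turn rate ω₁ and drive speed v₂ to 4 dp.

ω₁ = -0.2094, v₂ = 4.9497

heading to target = atan2(0−-3.5, -0.5−3) = 2.3562
Δθ = wrap(2.3562 − 2.8798) = -0.5236; ω₁ = Δθ/dt₁ = -0.2094
distance = √((-0.5−3)² + (0−-3.5)²) = 4.9497; v₂ = distance/dt₂ = 4.9497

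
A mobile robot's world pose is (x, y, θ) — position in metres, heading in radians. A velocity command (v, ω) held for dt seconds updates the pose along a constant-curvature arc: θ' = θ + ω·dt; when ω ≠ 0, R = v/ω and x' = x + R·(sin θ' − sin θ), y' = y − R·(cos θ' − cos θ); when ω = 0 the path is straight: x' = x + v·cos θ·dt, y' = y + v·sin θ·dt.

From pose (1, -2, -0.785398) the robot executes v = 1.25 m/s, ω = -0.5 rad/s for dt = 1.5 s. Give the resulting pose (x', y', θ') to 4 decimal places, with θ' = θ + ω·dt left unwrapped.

(1.7307, -3.6793, -1.5354)

θ' = -0.7854 + -0.5·1.5 = -1.5354
R = v/ω = 1.25/-0.5 = -2.5000
x' = 1 + -2.5000·(sin -1.5354 − sin -0.7854) = 1.7307
y' = -2 − -2.5000·(cos -1.5354 − cos -0.7854) = -3.6793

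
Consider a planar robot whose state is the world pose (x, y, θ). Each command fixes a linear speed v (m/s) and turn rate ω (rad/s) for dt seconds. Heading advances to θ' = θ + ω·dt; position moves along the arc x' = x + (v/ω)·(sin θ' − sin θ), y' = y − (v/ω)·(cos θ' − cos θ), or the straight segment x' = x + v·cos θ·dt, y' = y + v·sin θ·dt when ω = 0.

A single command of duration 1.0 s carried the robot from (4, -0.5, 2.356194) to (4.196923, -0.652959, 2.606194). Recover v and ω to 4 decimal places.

Δθ = 2.606194 − 2.356194 = 0.250000
ω = Δθ/dt = 0.250000/1.0 = 0.2500
R = Δx/(sin θ' − sin θ) = -1.0000
v = R·ω = -1.0000·0.2500 = -0.2500

v = -0.2500, ω = 0.2500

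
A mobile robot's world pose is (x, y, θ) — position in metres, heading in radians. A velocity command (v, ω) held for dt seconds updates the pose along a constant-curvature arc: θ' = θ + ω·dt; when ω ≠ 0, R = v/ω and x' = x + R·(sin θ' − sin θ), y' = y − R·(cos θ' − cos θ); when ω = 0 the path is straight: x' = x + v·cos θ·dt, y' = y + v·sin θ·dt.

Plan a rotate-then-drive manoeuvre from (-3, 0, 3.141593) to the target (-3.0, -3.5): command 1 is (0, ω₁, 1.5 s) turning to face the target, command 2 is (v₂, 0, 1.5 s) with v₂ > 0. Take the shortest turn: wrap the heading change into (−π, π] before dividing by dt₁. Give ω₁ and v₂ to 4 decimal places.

heading to target = atan2(-3.5−0, -3−-3) = -1.5708
Δθ = wrap(-1.5708 − 3.1416) = 1.5708; ω₁ = Δθ/dt₁ = 1.0472
distance = √((-3−-3)² + (-3.5−0)²) = 3.5000; v₂ = distance/dt₂ = 2.3333

ω₁ = 1.0472, v₂ = 2.3333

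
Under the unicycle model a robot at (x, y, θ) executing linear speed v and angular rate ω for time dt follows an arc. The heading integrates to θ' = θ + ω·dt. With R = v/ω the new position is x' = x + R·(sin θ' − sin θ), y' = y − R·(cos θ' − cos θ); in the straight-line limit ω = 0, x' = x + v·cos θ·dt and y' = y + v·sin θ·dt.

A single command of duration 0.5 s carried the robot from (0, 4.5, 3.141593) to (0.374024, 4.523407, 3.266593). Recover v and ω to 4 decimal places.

Δθ = 3.266593 − 3.141593 = 0.125000
ω = Δθ/dt = 0.125000/0.5 = 0.2500
R = Δx/(sin θ' − sin θ) = -3.0000
v = R·ω = -3.0000·0.2500 = -0.7500

v = -0.7500, ω = 0.2500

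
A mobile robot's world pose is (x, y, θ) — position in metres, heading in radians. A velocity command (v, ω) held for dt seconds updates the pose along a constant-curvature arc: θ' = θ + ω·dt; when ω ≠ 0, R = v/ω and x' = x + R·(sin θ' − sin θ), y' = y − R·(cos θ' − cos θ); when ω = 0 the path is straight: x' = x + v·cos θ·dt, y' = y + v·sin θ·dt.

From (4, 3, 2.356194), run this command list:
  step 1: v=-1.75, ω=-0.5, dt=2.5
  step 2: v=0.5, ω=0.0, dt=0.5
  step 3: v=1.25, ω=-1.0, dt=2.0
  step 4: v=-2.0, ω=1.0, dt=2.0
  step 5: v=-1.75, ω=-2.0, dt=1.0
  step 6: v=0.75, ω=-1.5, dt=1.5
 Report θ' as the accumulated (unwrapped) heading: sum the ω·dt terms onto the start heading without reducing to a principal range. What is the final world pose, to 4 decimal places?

(1.6559, -1.9227, -3.1438)

step 1: θ'=1.1062 (R=3.5000) → pose (4.6541, -1.0431, 1.1062)
step 2: θ'=1.1062 (straight) → pose (4.7661, -0.8196, 1.1062)
step 3: θ'=-0.8938 (R=-1.2500) → pose (6.8580, -0.5966, -0.8938)
step 4: θ'=1.1062 (R=-2.0000) → pose (3.5110, -0.9534, 1.1062)
step 5: θ'=-0.8938 (R=0.8750) → pose (2.0468, -1.1095, -0.8938)
step 6: θ'=-3.1438 (R=-0.5000) → pose (1.6559, -1.9227, -3.1438)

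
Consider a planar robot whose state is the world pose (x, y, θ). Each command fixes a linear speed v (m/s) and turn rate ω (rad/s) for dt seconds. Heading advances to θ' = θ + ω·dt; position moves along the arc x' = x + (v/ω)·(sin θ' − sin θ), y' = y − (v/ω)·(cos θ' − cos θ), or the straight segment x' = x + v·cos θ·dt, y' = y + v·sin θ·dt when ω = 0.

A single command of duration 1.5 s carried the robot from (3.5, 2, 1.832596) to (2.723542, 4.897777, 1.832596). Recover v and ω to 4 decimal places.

Δθ = 1.832596 − 1.832596 = 0.000000
ω = Δθ/dt = 0.000000/1.5 = 0.0000
ω = 0 → v = (Δx·cos θ + Δy·sin θ)/dt = 2.0000

v = 2.0000, ω = 0.0000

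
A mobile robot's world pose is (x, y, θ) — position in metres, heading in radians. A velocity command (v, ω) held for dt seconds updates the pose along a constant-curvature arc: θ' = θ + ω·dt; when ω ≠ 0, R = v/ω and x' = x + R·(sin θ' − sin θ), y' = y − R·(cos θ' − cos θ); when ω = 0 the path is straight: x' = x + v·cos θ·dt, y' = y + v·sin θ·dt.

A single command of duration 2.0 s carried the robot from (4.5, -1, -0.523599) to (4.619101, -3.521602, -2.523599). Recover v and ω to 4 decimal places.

Δθ = -2.523599 − -0.523599 = -2.000000
ω = Δθ/dt = -2.000000/2.0 = -1.0000
R = −Δy/(cos θ' − cos θ) = -1.5000
v = R·ω = -1.5000·-1.0000 = 1.5000

v = 1.5000, ω = -1.0000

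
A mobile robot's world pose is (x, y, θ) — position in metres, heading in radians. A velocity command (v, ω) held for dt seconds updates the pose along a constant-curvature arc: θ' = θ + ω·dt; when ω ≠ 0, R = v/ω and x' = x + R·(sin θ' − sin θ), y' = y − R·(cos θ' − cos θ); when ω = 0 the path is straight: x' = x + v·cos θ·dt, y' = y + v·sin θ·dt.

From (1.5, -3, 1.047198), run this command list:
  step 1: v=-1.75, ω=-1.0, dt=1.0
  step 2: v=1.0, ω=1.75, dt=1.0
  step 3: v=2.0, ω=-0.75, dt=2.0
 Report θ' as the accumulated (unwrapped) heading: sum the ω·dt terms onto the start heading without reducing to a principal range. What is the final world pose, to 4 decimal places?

step 1: θ'=0.0472 (R=1.7500) → pose (0.0670, -3.8731, 0.0472)
step 2: θ'=1.7972 (R=0.5714) → pose (0.5969, -3.1740, 1.7972)
step 3: θ'=0.2972 (R=-2.6667) → pose (2.4146, -0.0256, 0.2972)

(2.4146, -0.0256, 0.2972)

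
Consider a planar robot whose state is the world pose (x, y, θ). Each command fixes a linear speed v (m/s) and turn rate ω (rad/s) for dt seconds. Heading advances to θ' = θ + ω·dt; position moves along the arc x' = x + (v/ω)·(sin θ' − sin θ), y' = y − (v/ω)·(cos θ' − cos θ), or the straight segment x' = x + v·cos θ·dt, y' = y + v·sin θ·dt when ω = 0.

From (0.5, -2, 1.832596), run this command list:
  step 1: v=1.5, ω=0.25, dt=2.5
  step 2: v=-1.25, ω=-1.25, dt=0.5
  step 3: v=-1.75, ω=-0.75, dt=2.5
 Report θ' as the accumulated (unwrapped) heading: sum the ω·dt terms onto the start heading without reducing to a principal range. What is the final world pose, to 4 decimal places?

(-3.5229, -2.3540, -0.0424)

step 1: θ'=2.4576 (R=6.0000) → pose (-1.5042, 1.0974, 2.4576)
step 2: θ'=1.8326 (R=1.0000) → pose (-1.1702, 0.5812, 1.8326)
step 3: θ'=-0.0424 (R=2.3333) → pose (-3.5229, -2.3540, -0.0424)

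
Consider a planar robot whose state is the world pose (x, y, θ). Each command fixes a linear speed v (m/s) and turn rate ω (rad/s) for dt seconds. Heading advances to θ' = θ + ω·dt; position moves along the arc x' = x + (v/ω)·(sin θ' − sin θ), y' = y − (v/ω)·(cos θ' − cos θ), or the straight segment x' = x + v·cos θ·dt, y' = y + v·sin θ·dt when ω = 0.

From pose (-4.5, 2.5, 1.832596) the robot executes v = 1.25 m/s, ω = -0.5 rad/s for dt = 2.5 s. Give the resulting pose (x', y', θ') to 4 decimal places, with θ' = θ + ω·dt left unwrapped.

(-3.4607, 5.2346, 0.5826)

θ' = 1.8326 + -0.5·2.5 = 0.5826
R = v/ω = 1.25/-0.5 = -2.5000
x' = -4.5 + -2.5000·(sin 0.5826 − sin 1.8326) = -3.4607
y' = 2.5 − -2.5000·(cos 0.5826 − cos 1.8326) = 5.2346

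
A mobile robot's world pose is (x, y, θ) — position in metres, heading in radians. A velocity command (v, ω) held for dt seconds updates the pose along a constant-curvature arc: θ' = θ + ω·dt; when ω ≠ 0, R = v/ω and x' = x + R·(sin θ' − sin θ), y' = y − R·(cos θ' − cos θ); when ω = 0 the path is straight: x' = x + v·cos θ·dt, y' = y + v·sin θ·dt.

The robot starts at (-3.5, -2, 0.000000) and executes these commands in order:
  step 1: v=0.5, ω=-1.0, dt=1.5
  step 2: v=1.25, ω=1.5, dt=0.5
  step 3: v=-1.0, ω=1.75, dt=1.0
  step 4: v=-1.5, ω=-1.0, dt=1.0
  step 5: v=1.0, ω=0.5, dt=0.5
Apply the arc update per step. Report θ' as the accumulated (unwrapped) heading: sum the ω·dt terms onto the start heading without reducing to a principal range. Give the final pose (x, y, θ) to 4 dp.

step 1: θ'=-1.5000 (R=-0.5000) → pose (-3.0013, -2.4646, -1.5000)
step 2: θ'=-0.7500 (R=0.8333) → pose (-2.7380, -3.0154, -0.7500)
step 3: θ'=1.0000 (R=-0.5714) → pose (-3.6084, -3.1248, 1.0000)
step 4: θ'=0.0000 (R=1.5000) → pose (-4.8706, -3.8143, 0.0000)
step 5: θ'=0.2500 (R=2.0000) → pose (-4.3758, -3.7522, 0.2500)

(-4.3758, -3.7522, 0.2500)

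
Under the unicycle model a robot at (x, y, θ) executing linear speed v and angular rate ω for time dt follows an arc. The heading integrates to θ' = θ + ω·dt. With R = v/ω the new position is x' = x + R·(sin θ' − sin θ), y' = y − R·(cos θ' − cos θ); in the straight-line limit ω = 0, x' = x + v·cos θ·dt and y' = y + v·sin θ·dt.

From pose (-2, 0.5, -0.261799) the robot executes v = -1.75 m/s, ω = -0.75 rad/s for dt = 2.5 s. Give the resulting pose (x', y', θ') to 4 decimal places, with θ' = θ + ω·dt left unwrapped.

(-3.3655, 4.0051, -2.1368)

θ' = -0.2618 + -0.75·2.5 = -2.1368
R = v/ω = -1.75/-0.75 = 2.3333
x' = -2 + 2.3333·(sin -2.1368 − sin -0.2618) = -3.3655
y' = 0.5 − 2.3333·(cos -2.1368 − cos -0.2618) = 4.0051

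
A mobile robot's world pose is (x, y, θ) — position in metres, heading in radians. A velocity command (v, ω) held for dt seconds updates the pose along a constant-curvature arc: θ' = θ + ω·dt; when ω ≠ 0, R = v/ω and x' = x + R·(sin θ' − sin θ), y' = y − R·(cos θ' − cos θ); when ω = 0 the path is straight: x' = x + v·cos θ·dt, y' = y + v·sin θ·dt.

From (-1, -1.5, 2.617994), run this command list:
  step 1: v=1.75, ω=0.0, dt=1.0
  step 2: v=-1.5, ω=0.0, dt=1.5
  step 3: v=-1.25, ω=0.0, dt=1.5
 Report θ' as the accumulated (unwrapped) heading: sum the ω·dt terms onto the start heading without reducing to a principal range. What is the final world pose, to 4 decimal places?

step 1: θ'=2.6180 (straight) → pose (-2.5155, -0.6250, 2.6180)
step 2: θ'=2.6180 (straight) → pose (-0.5670, -1.7500, 2.6180)
step 3: θ'=2.6180 (straight) → pose (1.0568, -2.6875, 2.6180)

(1.0568, -2.6875, 2.6180)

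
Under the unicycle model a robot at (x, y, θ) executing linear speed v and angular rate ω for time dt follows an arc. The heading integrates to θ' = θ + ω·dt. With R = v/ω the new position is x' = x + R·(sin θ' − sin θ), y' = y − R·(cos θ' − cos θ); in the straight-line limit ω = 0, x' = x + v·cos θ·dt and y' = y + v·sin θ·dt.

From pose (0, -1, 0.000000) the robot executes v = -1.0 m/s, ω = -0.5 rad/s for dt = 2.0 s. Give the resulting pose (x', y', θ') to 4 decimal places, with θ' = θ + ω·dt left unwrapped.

θ' = 0.0000 + -0.5·2.0 = -1.0000
R = v/ω = -1.0/-0.5 = 2.0000
x' = 0 + 2.0000·(sin -1.0000 − sin 0.0000) = -1.6829
y' = -1 − 2.0000·(cos -1.0000 − cos 0.0000) = -0.0806

(-1.6829, -0.0806, -1.0000)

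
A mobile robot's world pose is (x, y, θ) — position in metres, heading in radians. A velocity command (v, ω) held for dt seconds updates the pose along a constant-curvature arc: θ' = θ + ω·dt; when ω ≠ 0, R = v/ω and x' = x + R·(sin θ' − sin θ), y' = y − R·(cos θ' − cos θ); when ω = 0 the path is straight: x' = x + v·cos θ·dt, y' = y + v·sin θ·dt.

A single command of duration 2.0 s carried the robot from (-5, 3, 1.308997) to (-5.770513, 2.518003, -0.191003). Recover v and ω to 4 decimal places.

v = -0.5000, ω = -0.7500

Δθ = -0.191003 − 1.308997 = -1.500000
ω = Δθ/dt = -1.500000/2.0 = -0.7500
R = Δx/(sin θ' − sin θ) = 0.6667
v = R·ω = 0.6667·-0.7500 = -0.5000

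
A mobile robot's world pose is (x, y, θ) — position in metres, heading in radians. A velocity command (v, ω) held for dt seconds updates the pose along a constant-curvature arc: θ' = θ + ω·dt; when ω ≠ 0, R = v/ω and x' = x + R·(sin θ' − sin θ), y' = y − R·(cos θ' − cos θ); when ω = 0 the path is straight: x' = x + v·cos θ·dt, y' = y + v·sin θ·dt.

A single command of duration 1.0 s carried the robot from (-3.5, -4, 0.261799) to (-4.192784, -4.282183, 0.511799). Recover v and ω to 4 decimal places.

Δθ = 0.511799 − 0.261799 = 0.250000
ω = Δθ/dt = 0.250000/1.0 = 0.2500
R = Δx/(sin θ' − sin θ) = -3.0000
v = R·ω = -3.0000·0.2500 = -0.7500

v = -0.7500, ω = 0.2500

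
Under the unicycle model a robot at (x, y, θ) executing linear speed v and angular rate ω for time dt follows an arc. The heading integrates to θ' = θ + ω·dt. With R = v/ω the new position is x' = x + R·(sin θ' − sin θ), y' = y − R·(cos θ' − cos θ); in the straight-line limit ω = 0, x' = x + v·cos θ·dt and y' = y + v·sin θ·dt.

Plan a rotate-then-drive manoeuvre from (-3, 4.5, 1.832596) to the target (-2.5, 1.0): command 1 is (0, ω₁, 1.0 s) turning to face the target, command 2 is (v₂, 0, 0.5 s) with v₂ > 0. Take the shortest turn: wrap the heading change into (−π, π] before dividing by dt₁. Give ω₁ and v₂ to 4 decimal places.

ω₁ = 3.0217, v₂ = 7.0711

heading to target = atan2(1−4.5, -2.5−-3) = -1.4289
Δθ = wrap(-1.4289 − 1.8326) = 3.0217; ω₁ = Δθ/dt₁ = 3.0217
distance = √((-2.5−-3)² + (1−4.5)²) = 3.5355; v₂ = distance/dt₂ = 7.0711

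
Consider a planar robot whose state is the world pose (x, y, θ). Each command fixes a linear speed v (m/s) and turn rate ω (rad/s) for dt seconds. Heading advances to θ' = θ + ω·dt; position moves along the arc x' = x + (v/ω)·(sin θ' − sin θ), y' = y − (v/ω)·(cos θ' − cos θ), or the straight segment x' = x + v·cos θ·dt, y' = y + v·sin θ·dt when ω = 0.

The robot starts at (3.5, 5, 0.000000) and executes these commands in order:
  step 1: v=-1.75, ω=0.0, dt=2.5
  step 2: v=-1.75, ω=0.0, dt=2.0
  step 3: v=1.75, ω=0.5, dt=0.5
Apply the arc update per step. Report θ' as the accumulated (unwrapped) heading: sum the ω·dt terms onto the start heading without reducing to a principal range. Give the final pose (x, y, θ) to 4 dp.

(-3.5091, 5.1088, 0.2500)

step 1: θ'=0.0000 (straight) → pose (-0.8750, 5.0000, 0.0000)
step 2: θ'=0.0000 (straight) → pose (-4.3750, 5.0000, 0.0000)
step 3: θ'=0.2500 (R=3.5000) → pose (-3.5091, 5.1088, 0.2500)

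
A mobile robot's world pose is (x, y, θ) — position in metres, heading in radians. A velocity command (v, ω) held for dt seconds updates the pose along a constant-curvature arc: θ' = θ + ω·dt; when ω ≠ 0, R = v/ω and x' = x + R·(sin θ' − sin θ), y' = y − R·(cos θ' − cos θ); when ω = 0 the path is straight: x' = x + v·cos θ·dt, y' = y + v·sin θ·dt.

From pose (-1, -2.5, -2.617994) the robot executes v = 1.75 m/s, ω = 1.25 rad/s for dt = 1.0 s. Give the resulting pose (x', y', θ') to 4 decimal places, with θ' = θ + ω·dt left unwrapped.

θ' = -2.6180 + 1.25·1.0 = -1.3680
R = v/ω = 1.75/1.25 = 1.4000
x' = -1 + 1.4000·(sin -1.3680 − sin -2.6180) = -1.6713
y' = -2.5 − 1.4000·(cos -1.3680 − cos -2.6180) = -3.9944

(-1.6713, -3.9944, -1.3680)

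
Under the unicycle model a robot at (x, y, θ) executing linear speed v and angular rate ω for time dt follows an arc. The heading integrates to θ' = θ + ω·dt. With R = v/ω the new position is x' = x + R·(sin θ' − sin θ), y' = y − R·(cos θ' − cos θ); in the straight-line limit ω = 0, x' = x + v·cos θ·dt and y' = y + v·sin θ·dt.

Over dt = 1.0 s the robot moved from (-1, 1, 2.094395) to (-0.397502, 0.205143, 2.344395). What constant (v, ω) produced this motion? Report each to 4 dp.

v = -1.0000, ω = 0.2500

Δθ = 2.344395 − 2.094395 = 0.250000
ω = Δθ/dt = 0.250000/1.0 = 0.2500
R = −Δy/(cos θ' − cos θ) = -4.0000
v = R·ω = -4.0000·0.2500 = -1.0000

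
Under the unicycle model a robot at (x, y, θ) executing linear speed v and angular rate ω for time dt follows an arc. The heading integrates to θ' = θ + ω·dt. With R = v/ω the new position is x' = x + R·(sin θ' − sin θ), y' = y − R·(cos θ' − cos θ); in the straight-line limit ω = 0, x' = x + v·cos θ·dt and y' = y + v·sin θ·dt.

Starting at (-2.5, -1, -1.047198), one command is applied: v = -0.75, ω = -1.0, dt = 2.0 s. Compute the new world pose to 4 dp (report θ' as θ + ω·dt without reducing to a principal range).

θ' = -1.0472 + -1.0·2.0 = -3.0472
R = v/ω = -0.75/-1.0 = 0.7500
x' = -2.5 + 0.7500·(sin -3.0472 − sin -1.0472) = -1.9212
y' = -1 − 0.7500·(cos -3.0472 − cos -1.0472) = 0.1217

(-1.9212, 0.1217, -3.0472)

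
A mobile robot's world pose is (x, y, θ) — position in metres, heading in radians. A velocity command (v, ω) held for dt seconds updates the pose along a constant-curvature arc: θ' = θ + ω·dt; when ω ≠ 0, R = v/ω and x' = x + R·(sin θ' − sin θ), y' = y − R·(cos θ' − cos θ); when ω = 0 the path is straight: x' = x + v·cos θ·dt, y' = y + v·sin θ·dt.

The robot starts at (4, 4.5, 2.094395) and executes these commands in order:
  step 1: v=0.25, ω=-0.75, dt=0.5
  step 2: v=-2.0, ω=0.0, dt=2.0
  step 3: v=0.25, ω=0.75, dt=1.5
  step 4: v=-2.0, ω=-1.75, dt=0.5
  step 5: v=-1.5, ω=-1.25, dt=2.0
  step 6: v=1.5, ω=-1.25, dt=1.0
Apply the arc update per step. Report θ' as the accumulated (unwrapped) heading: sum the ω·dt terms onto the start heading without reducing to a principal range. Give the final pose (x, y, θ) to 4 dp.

(3.8910, -2.5041, -1.7806)

step 1: θ'=1.7194 (R=-0.3333) → pose (3.9590, 4.6173, 1.7194)
step 2: θ'=1.7194 (straight) → pose (4.5512, 0.6614, 1.7194)
step 3: θ'=2.8444 (R=0.3333) → pose (4.3192, 0.9308, 2.8444)
step 4: θ'=1.9694 (R=1.1429) → pose (5.0378, 0.2816, 1.9694)
step 5: θ'=-0.5306 (R=1.2000) → pose (3.3246, -1.2192, -0.5306)
step 6: θ'=-1.7806 (R=-1.2000) → pose (3.8910, -2.5041, -1.7806)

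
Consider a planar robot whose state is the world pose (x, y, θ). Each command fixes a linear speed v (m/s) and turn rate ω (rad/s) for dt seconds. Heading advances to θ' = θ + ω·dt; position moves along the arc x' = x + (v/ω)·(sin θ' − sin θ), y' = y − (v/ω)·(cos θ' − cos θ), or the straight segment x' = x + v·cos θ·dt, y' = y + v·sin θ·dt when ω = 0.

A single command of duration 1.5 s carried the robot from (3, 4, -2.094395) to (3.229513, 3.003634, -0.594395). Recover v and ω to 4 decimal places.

Δθ = -0.594395 − -2.094395 = 1.500000
ω = Δθ/dt = 1.500000/1.5 = 1.0000
R = −Δy/(cos θ' − cos θ) = 0.7500
v = R·ω = 0.7500·1.0000 = 0.7500

v = 0.7500, ω = 1.0000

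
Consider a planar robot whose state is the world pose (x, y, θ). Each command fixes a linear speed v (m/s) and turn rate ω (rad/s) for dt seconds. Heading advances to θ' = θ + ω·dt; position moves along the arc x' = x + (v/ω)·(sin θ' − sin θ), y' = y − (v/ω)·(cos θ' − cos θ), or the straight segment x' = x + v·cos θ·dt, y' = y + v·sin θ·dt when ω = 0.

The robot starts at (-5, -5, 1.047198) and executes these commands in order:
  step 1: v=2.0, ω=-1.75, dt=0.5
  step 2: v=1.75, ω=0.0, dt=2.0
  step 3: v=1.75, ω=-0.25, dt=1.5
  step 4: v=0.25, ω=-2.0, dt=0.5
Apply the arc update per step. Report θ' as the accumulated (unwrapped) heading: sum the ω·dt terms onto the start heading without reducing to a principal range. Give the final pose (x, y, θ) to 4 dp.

step 1: θ'=0.1722 (R=-1.1429) → pose (-4.2061, -4.4455, 0.1722)
step 2: θ'=0.1722 (straight) → pose (-0.7578, -3.8458, 0.1722)
step 3: θ'=-0.2028 (R=-7.0000) → pose (1.8515, -3.8857, -0.2028)
step 4: θ'=-1.2028 (R=-0.1250) → pose (1.9429, -3.9632, -1.2028)

(1.9429, -3.9632, -1.2028)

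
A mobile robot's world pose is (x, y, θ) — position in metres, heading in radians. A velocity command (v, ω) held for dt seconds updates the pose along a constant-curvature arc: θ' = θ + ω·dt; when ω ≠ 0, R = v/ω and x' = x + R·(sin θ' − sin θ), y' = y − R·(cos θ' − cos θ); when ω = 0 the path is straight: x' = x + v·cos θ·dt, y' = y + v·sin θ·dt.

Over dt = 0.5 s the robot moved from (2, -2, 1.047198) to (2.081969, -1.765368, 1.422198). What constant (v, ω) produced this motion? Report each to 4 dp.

Δθ = 1.422198 − 1.047198 = 0.375000
ω = Δθ/dt = 0.375000/0.5 = 0.7500
R = −Δy/(cos θ' − cos θ) = 0.6667
v = R·ω = 0.6667·0.7500 = 0.5000

v = 0.5000, ω = 0.7500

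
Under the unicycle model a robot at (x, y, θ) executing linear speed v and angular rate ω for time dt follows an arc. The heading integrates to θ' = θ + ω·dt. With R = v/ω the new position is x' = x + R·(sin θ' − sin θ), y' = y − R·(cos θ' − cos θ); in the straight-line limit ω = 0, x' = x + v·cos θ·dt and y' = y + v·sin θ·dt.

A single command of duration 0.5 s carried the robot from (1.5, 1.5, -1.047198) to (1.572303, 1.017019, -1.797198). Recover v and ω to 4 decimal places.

Δθ = -1.797198 − -1.047198 = -0.750000
ω = Δθ/dt = -0.750000/0.5 = -1.5000
R = −Δy/(cos θ' − cos θ) = -0.6667
v = R·ω = -0.6667·-1.5000 = 1.0000

v = 1.0000, ω = -1.5000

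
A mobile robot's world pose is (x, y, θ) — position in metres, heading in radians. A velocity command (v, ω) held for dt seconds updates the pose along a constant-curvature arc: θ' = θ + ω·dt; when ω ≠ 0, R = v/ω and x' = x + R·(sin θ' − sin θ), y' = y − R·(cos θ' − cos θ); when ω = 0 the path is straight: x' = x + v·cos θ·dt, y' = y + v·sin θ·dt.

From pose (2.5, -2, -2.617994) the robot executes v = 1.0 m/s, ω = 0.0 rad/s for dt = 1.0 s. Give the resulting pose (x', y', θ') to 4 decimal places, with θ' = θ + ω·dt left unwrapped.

θ' = -2.6180 + 0.0·1.0 = -2.6180
ω = 0 → straight: x' = 2.5 + 1.0·cos(-2.6180)·1.0 = 1.6340
y' = -2 + 1.0·sin(-2.6180)·1.0 = -2.5000

(1.6340, -2.5000, -2.6180)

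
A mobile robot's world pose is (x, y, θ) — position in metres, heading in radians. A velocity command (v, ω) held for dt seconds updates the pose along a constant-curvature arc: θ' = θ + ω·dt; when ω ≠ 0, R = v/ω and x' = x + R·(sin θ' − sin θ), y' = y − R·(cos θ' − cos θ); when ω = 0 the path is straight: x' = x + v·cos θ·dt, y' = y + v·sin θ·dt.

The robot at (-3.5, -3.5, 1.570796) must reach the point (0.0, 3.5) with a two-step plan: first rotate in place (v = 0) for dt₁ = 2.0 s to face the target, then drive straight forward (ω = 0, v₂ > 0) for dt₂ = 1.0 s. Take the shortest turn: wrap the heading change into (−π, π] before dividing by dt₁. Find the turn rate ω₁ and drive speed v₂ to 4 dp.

heading to target = atan2(3.5−-3.5, 0−-3.5) = 1.1071
Δθ = wrap(1.1071 − 1.5708) = -0.4636; ω₁ = Δθ/dt₁ = -0.2318
distance = √((0−-3.5)² + (3.5−-3.5)²) = 7.8262; v₂ = distance/dt₂ = 7.8262

ω₁ = -0.2318, v₂ = 7.8262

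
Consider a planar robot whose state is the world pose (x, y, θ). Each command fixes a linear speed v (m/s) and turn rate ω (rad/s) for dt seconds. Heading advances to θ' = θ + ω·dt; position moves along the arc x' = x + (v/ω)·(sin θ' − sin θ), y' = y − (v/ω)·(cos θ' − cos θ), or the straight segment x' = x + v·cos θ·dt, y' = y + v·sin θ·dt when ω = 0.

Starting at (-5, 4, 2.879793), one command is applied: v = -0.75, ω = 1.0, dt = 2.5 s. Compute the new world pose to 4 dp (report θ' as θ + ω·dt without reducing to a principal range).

(-4.2168, 5.1887, 5.3798)

θ' = 2.8798 + 1.0·2.5 = 5.3798
R = v/ω = -0.75/1.0 = -0.7500
x' = -5 + -0.7500·(sin 5.3798 − sin 2.8798) = -4.2168
y' = 4 − -0.7500·(cos 5.3798 − cos 2.8798) = 5.1887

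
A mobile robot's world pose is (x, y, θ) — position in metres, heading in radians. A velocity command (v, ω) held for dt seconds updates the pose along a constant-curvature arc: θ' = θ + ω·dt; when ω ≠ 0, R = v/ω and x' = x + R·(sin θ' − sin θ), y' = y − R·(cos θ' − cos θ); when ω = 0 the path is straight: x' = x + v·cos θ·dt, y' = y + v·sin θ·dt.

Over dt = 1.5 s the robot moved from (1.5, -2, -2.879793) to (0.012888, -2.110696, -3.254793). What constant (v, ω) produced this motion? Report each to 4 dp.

v = 1.0000, ω = -0.2500

Δθ = -3.254793 − -2.879793 = -0.375000
ω = Δθ/dt = -0.375000/1.5 = -0.2500
R = Δx/(sin θ' − sin θ) = -4.0000
v = R·ω = -4.0000·-0.2500 = 1.0000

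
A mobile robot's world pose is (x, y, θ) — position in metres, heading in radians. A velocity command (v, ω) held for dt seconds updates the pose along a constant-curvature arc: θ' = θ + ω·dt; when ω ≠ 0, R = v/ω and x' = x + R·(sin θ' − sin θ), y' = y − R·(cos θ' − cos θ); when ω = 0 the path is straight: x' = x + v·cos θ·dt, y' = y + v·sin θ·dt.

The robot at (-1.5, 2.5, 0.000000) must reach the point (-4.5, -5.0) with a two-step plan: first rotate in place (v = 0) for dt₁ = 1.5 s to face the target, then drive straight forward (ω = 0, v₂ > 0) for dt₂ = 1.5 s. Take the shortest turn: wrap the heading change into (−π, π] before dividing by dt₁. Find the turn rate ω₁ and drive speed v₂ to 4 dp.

ω₁ = -1.3009, v₂ = 5.3852

heading to target = atan2(-5−2.5, -4.5−-1.5) = -1.9513
Δθ = wrap(-1.9513 − 0.0000) = -1.9513; ω₁ = Δθ/dt₁ = -1.3009
distance = √((-4.5−-1.5)² + (-5−2.5)²) = 8.0777; v₂ = distance/dt₂ = 5.3852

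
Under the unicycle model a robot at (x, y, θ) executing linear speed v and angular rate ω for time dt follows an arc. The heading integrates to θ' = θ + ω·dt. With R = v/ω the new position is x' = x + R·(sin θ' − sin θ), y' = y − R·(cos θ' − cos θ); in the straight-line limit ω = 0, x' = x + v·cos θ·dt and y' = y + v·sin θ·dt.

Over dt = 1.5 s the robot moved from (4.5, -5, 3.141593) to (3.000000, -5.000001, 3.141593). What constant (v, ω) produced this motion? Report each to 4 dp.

Δθ = 3.141593 − 3.141593 = 0.000000
ω = Δθ/dt = 0.000000/1.5 = 0.0000
ω = 0 → v = (Δx·cos θ + Δy·sin θ)/dt = 1.0000

v = 1.0000, ω = 0.0000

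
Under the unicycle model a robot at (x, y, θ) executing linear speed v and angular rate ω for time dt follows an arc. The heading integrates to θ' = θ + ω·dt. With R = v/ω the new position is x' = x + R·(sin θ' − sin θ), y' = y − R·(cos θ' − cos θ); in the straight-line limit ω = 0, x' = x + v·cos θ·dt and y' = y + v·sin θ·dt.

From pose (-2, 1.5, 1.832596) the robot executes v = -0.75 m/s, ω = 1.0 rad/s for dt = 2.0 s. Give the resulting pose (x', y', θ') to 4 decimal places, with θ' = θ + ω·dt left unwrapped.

(-0.7976, 1.1162, 3.8326)

θ' = 1.8326 + 1.0·2.0 = 3.8326
R = v/ω = -0.75/1.0 = -0.7500
x' = -2 + -0.7500·(sin 3.8326 − sin 1.8326) = -0.7976
y' = 1.5 − -0.7500·(cos 3.8326 − cos 1.8326) = 1.1162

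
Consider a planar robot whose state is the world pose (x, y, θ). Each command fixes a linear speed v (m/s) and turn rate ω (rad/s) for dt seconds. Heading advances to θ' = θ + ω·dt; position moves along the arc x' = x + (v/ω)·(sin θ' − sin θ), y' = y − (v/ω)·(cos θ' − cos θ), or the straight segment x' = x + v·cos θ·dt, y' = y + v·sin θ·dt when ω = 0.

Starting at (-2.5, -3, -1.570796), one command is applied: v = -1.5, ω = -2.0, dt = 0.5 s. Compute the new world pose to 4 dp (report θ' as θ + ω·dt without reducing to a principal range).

(-2.1552, -2.3689, -2.5708)

θ' = -1.5708 + -2.0·0.5 = -2.5708
R = v/ω = -1.5/-2.0 = 0.7500
x' = -2.5 + 0.7500·(sin -2.5708 − sin -1.5708) = -2.1552
y' = -3 − 0.7500·(cos -2.5708 − cos -1.5708) = -2.3689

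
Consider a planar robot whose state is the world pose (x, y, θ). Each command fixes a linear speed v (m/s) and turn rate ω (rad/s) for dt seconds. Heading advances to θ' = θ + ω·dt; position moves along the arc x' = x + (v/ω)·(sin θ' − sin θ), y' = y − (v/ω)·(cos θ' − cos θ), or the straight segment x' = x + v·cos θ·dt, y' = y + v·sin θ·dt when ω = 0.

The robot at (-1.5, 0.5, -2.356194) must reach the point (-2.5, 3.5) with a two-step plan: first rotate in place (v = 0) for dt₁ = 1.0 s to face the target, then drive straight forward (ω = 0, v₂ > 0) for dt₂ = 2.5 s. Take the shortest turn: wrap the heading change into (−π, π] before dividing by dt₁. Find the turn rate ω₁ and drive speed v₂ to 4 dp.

heading to target = atan2(3.5−0.5, -2.5−-1.5) = 1.8925
Δθ = wrap(1.8925 − -2.3562) = -2.0344; ω₁ = Δθ/dt₁ = -2.0344
distance = √((-2.5−-1.5)² + (3.5−0.5)²) = 3.1623; v₂ = distance/dt₂ = 1.2649

ω₁ = -2.0344, v₂ = 1.2649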